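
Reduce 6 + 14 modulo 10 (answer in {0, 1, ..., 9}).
Reduce the summands first: 14 ≡ 4 (mod 10), so 6 + 14 ≡ 6 + 4 (mod 10). 6 + 4 = 10; 10 = 1·10 + 0, so (6 + 14) mod 10 = 0.

Final answer: 0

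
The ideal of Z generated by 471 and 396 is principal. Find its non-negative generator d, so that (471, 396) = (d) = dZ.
In the PID Z, (a, b) is generated by gcd(a, b). Compute gcd(471, 396) with the extended Euclidean algorithm, tracking rows (r, s, t) with s·471 + t·396 = r:
  row A: (471, 1, 0)   [1·471 + 0·396 = 471]
  row B: (396, 0, 1)   [0·471 + 1·396 = 396]
  471 = 1·396 + 75   → row C = row A − 1·row B = (75, 1, −1)   [check: 1·471 − 1·396 = 75]
  396 = 5·75 + 21   → row D = row B − 5·row C = (21, −5, 6)   [check: −5·471 + 6·396 = 21]
  75 = 3·21 + 12   → row E = row C − 3·row D = (12, 16, −19)   [check: 16·471 − 19·396 = 12]
  21 = 1·12 + 9   → row F = row D − 1·row E = (9, −21, 25)   [check: −21·471 + 25·396 = 9]
  12 = 1·9 + 3   → row G = row E − 1·row F = (3, 37, −44)   [check: 37·471 − 44·396 = 3]
  9 = 3·3 + 0   → remainder 0, stop. gcd = 3 (last nonzero row G).
So gcd(471, 396) = 3, with Bézout identity 37·471 − 44·396 = 3. Containment (⊇): the Bézout identity exhibits 3 as an element of (471, 396), giving (3) ⊆ (471, 396). Containment (⊆): since 3 | 471 and 3 | 396 (471 = 3·157, 396 = 3·132), every Z-linear combination of 471 and 396 is divisible by 3, so (471, 396) ⊆ (3). Therefore (471, 396) = (3), d = 3.

Final answer: (471, 396) = (3); d = 3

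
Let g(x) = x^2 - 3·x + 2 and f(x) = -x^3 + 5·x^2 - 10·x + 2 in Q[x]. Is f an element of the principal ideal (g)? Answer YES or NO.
In Q[x] the ideal (g) consists of all multiples of g, so f ∈ (g) iff g | f, i.e. iff the remainder of f on division by g is 0. Divide f by g (g is monic, so eliminate the leading term of the running remainder at each step):
  leading term -x^3: subtract (-x)·g(x) = -x^3 + 3·x^2 - 2·x, leaving 2·x^2 - 8·x + 2
  leading term 2·x^2: subtract (2)·g(x) = 2·x^2 - 6·x + 4, leaving -2·x - 2
The remainder r(x) = -2·x - 2 ≠ 0 (and deg r < deg g), so g ∤ f, i.e. f ∉ (g).

Final answer: NO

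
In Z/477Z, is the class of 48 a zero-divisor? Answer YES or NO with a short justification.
gcd(48, 477) = 3 > 1, so 48 is not a unit in Z/477Z. In Z/nZ every nonzero non-unit is a zero-divisor: explicitly, take b = 477/gcd = 159 ≠ 0 (mod 477); then 48·159 = 7632 = 16·477, i.e. 48·159 ≡ 0 (mod 477). So 48 is a zero-divisor.

Final answer: YES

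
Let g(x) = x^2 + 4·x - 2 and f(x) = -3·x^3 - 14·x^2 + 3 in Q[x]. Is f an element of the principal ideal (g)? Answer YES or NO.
In Q[x] the ideal (g) consists of all multiples of g, so f ∈ (g) iff g | f, i.e. iff the remainder of f on division by g is 0. Divide f by g (g is monic, so eliminate the leading term of the running remainder at each step):
  leading term -3·x^3: subtract (-3·x)·g(x) = -3·x^3 - 12·x^2 + 6·x, leaving -2·x^2 - 6·x + 3
  leading term -2·x^2: subtract (-2)·g(x) = -2·x^2 - 8·x + 4, leaving 2·x - 1
The remainder r(x) = 2·x - 1 ≠ 0 (and deg r < deg g), so g ∤ f, i.e. f ∉ (g).

Final answer: NO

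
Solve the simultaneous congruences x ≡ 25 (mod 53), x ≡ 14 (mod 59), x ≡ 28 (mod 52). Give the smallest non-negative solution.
x ≡ 27744 (mod 162604); the representative in [0, 162604) is 27744

The moduli 53, 59, 52 are pairwise coprime, so by the CRT there is a unique solution mod 53·59·52 = 162604.
Solve by successive substitution. Start with x ≡ 25 (mod 53).
  Combine with x ≡ 14 (mod 59): write x = 25 + 53·t and require 25 + 53·t ≡ 14 (mod 59), i.e. 53·t ≡ 14 − 25 ≡ 48 (mod 59). Since 53^(−1) ≡ 49 (mod 59), t ≡ 49·48 ≡ 51 (mod 59). So x ≡ 25 + 53·51 = 2728 (mod 3127).
  Combine with x ≡ 28 (mod 52): write x = 2728 + 3127·t and require 2728 + 3127·t ≡ 28 (mod 52), i.e. 3127·t ≡ 28 − 2728 ≡ 4 (mod 52). Since 3127^(−1) ≡ 15 (mod 52) (3127 ≡ 7 (mod 52)), t ≡ 15·4 ≡ 8 (mod 52). So x ≡ 2728 + 3127·8 = 27744 (mod 162604).
Unique solution in [0, 162604): x = 27744.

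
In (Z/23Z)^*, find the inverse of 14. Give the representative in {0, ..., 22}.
Apply the extended Euclidean algorithm to (23, 14), tracking rows (r, s, t) with s·23 + t·14 = r. Each division r_prev = q·r_cur + r_new produces the new row as (previous row) − q·(current row):
  row A: (23, 1, 0)   [1·23 + 0·14 = 23]
  row B: (14, 0, 1)   [0·23 + 1·14 = 14]
  23 = 1·14 + 9   → row C = row A − 1·row B = (9, 1, −1)   [check: 1·23 − 1·14 = 9]
  14 = 1·9 + 5   → row D = row B − 1·row C = (5, −1, 2)   [check: −1·23 + 2·14 = 5]
  9 = 1·5 + 4   → row E = row C − 1·row D = (4, 2, −3)   [check: 2·23 − 3·14 = 4]
  5 = 1·4 + 1   → row F = row D − 1·row E = (1, −3, 5)   [check: −3·23 + 5·14 = 1]
  4 = 4·1 + 0   → remainder 0, stop. gcd = 1 (last nonzero row F).
The gcd is 1, so 14 is invertible mod 23. The last nonzero row gives −3·23 + 5·14 = 1, so t = 5. So 14^(−1) ≡ 5 (mod 23). Verify: 14 · 5 = 70 ≡ 1 (mod 23). ✓

Final answer: 14^(−1) ≡ 5 (mod 23)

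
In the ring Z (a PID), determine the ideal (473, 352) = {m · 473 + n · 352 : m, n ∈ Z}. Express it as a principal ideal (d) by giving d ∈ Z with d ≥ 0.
In the PID Z, (a, b) is generated by gcd(a, b). Compute gcd(473, 352) with the extended Euclidean algorithm, tracking rows (r, s, t) with s·473 + t·352 = r:
  row A: (473, 1, 0)   [1·473 + 0·352 = 473]
  row B: (352, 0, 1)   [0·473 + 1·352 = 352]
  473 = 1·352 + 121   → row C = row A − 1·row B = (121, 1, −1)   [check: 1·473 − 1·352 = 121]
  352 = 2·121 + 110   → row D = row B − 2·row C = (110, −2, 3)   [check: −2·473 + 3·352 = 110]
  121 = 1·110 + 11   → row E = row C − 1·row D = (11, 3, −4)   [check: 3·473 − 4·352 = 11]
  110 = 10·11 + 0   → remainder 0, stop. gcd = 11 (last nonzero row E).
So gcd(473, 352) = 11, with Bézout identity 3·473 − 4·352 = 11. Containment (⊇): the Bézout identity exhibits 11 as an element of (473, 352), giving (11) ⊆ (473, 352). Containment (⊆): since 11 | 473 and 11 | 352 (473 = 11·43, 352 = 11·32), every Z-linear combination of 473 and 352 is divisible by 11, so (473, 352) ⊆ (11). Therefore (473, 352) = (11), d = 11.

Final answer: (473, 352) = (11); d = 11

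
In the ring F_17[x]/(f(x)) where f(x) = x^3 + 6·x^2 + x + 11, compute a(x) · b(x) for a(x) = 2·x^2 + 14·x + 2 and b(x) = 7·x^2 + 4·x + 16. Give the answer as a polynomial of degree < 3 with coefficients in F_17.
Multiply as integer polynomials: a · b = 14·x^4 + 106·x^3 + 102·x^2 + 232·x + 32. Reducing coefficients mod 17: a · b ≡ 14·x^4 + 4·x^3 + 11·x + 15. Now divide by f(x) = x^3 + 6·x^2 + x + 11 in F_17[x], eliminating the leading term at each step:
  leading term 14·x^4: subtract (14·x)·f(x) = 14·x^4 + 16·x^3 + 14·x^2 + x, leaving 5·x^3 + 3·x^2 + 10·x + 15 (coefficients mod 17)
  leading term 5·x^3: subtract (5)·f(x) = 5·x^3 + 13·x^2 + 5·x + 4, leaving 7·x^2 + 5·x + 11 (coefficients mod 17)
The degree is now < 3, so this is the remainder. Hence a · b ≡ 7·x^2 + 5·x + 11 in F_17[x]/(f).

Final answer: a · b ≡ 7·x^2 + 5·x + 11 (mod f(x))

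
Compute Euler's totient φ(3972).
φ(3972) = 1320

φ is multiplicative, with φ(p^e) = p^e − p^(e−1). Factorise 3972 = 2^2 · 3 · 331. Then
  φ(3972) = (2^2 − 2^1) · (3 − 1) · (331 − 1) = 2 · 2 · 330 = 1320.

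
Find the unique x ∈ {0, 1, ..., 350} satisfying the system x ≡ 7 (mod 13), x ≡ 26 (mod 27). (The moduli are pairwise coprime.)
The moduli 13, 27 are pairwise coprime, so by the CRT there is a unique solution mod 13·27 = 351.
Solve by successive substitution. Start with x ≡ 7 (mod 13).
  Combine with x ≡ 26 (mod 27): write x = 7 + 13·t and require 7 + 13·t ≡ 26 (mod 27), i.e. 13·t ≡ 26 − 7 ≡ 19 (mod 27). Since 13^(−1) ≡ 25 (mod 27), t ≡ 25·19 ≡ 16 (mod 27). So x ≡ 7 + 13·16 = 215 (mod 351).
Unique solution in [0, 351): x = 215.

Final answer: x ≡ 215 (mod 351); the representative in [0, 351) is 215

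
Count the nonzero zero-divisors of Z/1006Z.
Z/1006Z has 503 nonzero zero-divisors

In Z/1006Z each nonzero element is either a unit (gcd with 1006 is 1) or a zero-divisor (gcd > 1). The number of units is φ(1006): factorise 1006 = 2 · 503, so φ(1006) = (2 − 1) · (503 − 1) = 1 · 502 = 502. The nonzero elements number 1006 − 1 = 1005. Hence the nonzero zero-divisors number 1005 − 502 = 503.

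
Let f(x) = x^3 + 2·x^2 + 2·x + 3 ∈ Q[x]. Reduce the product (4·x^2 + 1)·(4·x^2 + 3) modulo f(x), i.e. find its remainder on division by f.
First multiply in Q[x] without reducing: a · b = 16·x^4 + 16·x^2 + 3. Now divide by f(x) = x^3 + 2·x^2 + 2·x + 3, eliminating the leading term at each step:
  leading term 16·x^4: subtract (16·x)·f(x) = 16·x^4 + 32·x^3 + 32·x^2 + 48·x, leaving -32·x^3 - 16·x^2 - 48·x + 3
  leading term -32·x^3: subtract (-32)·f(x) = -32·x^3 - 64·x^2 - 64·x - 96, leaving 48·x^2 + 16·x + 99
The degree is now < 3, so this is the remainder. Hence a · b ≡ 48·x^2 + 16·x + 99 in Q[x]/(f).

Final answer: a · b ≡ 48·x^2 + 16·x + 99 (mod f(x))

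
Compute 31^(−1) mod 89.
31^(−1) ≡ 23 (mod 89)

Apply the extended Euclidean algorithm to (89, 31), tracking rows (r, s, t) with s·89 + t·31 = r. Each division r_prev = q·r_cur + r_new produces the new row as (previous row) − q·(current row):
  row A: (89, 1, 0)   [1·89 + 0·31 = 89]
  row B: (31, 0, 1)   [0·89 + 1·31 = 31]
  89 = 2·31 + 27   → row C = row A − 2·row B = (27, 1, −2)   [check: 1·89 − 2·31 = 27]
  31 = 1·27 + 4   → row D = row B − 1·row C = (4, −1, 3)   [check: −1·89 + 3·31 = 4]
  27 = 6·4 + 3   → row E = row C − 6·row D = (3, 7, −20)   [check: 7·89 − 20·31 = 3]
  4 = 1·3 + 1   → row F = row D − 1·row E = (1, −8, 23)   [check: −8·89 + 23·31 = 1]
  3 = 3·1 + 0   → remainder 0, stop. gcd = 1 (last nonzero row F).
The gcd is 1, so 31 is invertible mod 89. The last nonzero row gives −8·89 + 23·31 = 1, so t = 23. So 31^(−1) ≡ 23 (mod 89). Verify: 31 · 23 = 713 ≡ 1 (mod 89). ✓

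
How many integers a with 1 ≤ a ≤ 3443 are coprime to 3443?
The number of a ∈ {1, ..., 3443} with gcd(a, 3443) = 1 is by definition Euler's totient φ(3443). φ is multiplicative, with φ(p^e) = p^e − p^(e−1). Factorise 3443 = 11 · 313. Then
  φ(3443) = (11 − 1) · (313 − 1) = 10 · 312 = 3120.
So there are 3120 such integers.

Final answer: 3120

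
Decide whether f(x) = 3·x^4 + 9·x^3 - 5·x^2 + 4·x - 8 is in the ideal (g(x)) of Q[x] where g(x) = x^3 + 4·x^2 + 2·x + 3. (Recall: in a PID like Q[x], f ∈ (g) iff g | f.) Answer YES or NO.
NO

In Q[x] the ideal (g) consists of all multiples of g, so f ∈ (g) iff g | f, i.e. iff the remainder of f on division by g is 0. Divide f by g (g is monic, so eliminate the leading term of the running remainder at each step):
  leading term 3·x^4: subtract (3·x)·g(x) = 3·x^4 + 12·x^3 + 6·x^2 + 9·x, leaving -3·x^3 - 11·x^2 - 5·x - 8
  leading term -3·x^3: subtract (-3)·g(x) = -3·x^3 - 12·x^2 - 6·x - 9, leaving x^2 + x + 1
The remainder r(x) = x^2 + x + 1 ≠ 0 (and deg r < deg g), so g ∤ f, i.e. f ∉ (g).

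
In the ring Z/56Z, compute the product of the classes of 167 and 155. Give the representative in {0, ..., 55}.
Reduce the factors first: 167 ≡ 55, 155 ≡ 43 (mod 56), so 167 · 155 ≡ 55 · 43 (mod 56). 55 · 43 = 2365. Dividing by 56: 2365 = 42·56 + 13. So (167 · 155) mod 56 = 13.

Final answer: 13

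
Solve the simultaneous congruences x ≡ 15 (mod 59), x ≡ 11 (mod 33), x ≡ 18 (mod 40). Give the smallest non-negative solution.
x ≡ 76538 (mod 77880); the representative in [0, 77880) is 76538

The moduli 59, 33, 40 are pairwise coprime, so by the CRT there is a unique solution mod 59·33·40 = 77880.
Solve by successive substitution. Start with x ≡ 15 (mod 59).
  Combine with x ≡ 11 (mod 33): write x = 15 + 59·t and require 15 + 59·t ≡ 11 (mod 33), i.e. 59·t ≡ 11 − 15 ≡ 29 (mod 33). Since 59^(−1) ≡ 14 (mod 33) (59 ≡ 26 (mod 33)), t ≡ 14·29 ≡ 10 (mod 33). So x ≡ 15 + 59·10 = 605 (mod 1947).
  Combine with x ≡ 18 (mod 40): write x = 605 + 1947·t and require 605 + 1947·t ≡ 18 (mod 40), i.e. 1947·t ≡ 18 − 605 ≡ 13 (mod 40). Since 1947^(−1) ≡ 3 (mod 40) (1947 ≡ 27 (mod 40)), t ≡ 3·13 ≡ 39 (mod 40). So x ≡ 605 + 1947·39 = 76538 (mod 77880).
Unique solution in [0, 77880): x = 76538.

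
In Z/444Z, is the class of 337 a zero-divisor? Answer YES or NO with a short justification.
NO

gcd(337, 444) = 1, so 337 is a unit in Z/444Z (it has a multiplicative inverse). A unit cannot be a zero-divisor: if 337·b ≡ 0 then multiplying both sides by 337^(−1) gives b ≡ 0. So 337 is not a zero-divisor.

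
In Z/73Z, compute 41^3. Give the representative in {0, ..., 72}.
9

Use repeated squaring. Binary(3) = 11. Walk through the bits of the exponent 3 left-to-right: at each bit after the leading one, square the running value, then multiply by 41 if the bit is 1 (always reducing mod 73):
  bit 1 = 1 (leading): start with 41.
  bit 2 = 1: square 41^2 = 1681 ≡ 2; bit is 1, so multiply 2·41 = 82 ≡ 9 (mod 73).
Final value: 41^3 ≡ 9 (mod 73).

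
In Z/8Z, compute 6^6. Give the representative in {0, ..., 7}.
0

Use repeated squaring. Binary(6) = 110. Walk through the bits of the exponent 6 left-to-right: at each bit after the leading one, square the running value, then multiply by 6 if the bit is 1 (always reducing mod 8):
  bit 1 = 1 (leading): start with 6.
  bit 2 = 1: square 6^2 = 36 ≡ 4; bit is 1, so multiply 4·6 = 24 ≡ 0 (mod 8).
  bit 3 = 0: square 0^2 = 0 (mod 8).
Final value: 6^6 ≡ 0 (mod 8).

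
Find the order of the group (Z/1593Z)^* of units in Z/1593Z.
(Z/1593Z)^* consists of the classes a with gcd(a, 1593) = 1, so its order is φ(1593). φ is multiplicative, with φ(p^e) = p^e − p^(e−1). Factorise 1593 = 3^3 · 59. Then
  φ(1593) = (3^3 − 3^2) · (59 − 1) = 18 · 58 = 1044.
Thus |(Z/1593Z)^*| = 1044.

Final answer: |(Z/1593Z)^*| = 1044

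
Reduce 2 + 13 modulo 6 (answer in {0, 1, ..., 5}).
3

Reduce the summands first: 13 ≡ 1 (mod 6), so 2 + 13 ≡ 2 + 1 (mod 6). 2 + 1 = 3; 3 = 0·6 + 3, so (2 + 13) mod 6 = 3.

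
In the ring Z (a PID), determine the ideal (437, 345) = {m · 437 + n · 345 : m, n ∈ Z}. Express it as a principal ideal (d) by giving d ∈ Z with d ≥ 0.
In the PID Z, (a, b) is generated by gcd(a, b). Compute gcd(437, 345) with the extended Euclidean algorithm, tracking rows (r, s, t) with s·437 + t·345 = r:
  row A: (437, 1, 0)   [1·437 + 0·345 = 437]
  row B: (345, 0, 1)   [0·437 + 1·345 = 345]
  437 = 1·345 + 92   → row C = row A − 1·row B = (92, 1, −1)   [check: 1·437 − 1·345 = 92]
  345 = 3·92 + 69   → row D = row B − 3·row C = (69, −3, 4)   [check: −3·437 + 4·345 = 69]
  92 = 1·69 + 23   → row E = row C − 1·row D = (23, 4, −5)   [check: 4·437 − 5·345 = 23]
  69 = 3·23 + 0   → remainder 0, stop. gcd = 23 (last nonzero row E).
So gcd(437, 345) = 23, with Bézout identity 4·437 − 5·345 = 23. Containment (⊇): the Bézout identity exhibits 23 as an element of (437, 345), giving (23) ⊆ (437, 345). Containment (⊆): since 23 | 437 and 23 | 345 (437 = 23·19, 345 = 23·15), every Z-linear combination of 437 and 345 is divisible by 23, so (437, 345) ⊆ (23). Therefore (437, 345) = (23), d = 23.

Final answer: (437, 345) = (23); d = 23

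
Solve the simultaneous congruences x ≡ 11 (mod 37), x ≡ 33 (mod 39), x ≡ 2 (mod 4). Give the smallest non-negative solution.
The moduli 37, 39, 4 are pairwise coprime, so by the CRT there is a unique solution mod 37·39·4 = 5772.
Solve by successive substitution. Start with x ≡ 11 (mod 37).
  Combine with x ≡ 33 (mod 39): write x = 11 + 37·t and require 11 + 37·t ≡ 33 (mod 39), i.e. 37·t ≡ 33 − 11 ≡ 22 (mod 39). Since 37^(−1) ≡ 19 (mod 39), t ≡ 19·22 ≡ 28 (mod 39). So x ≡ 11 + 37·28 = 1047 (mod 1443).
  Combine with x ≡ 2 (mod 4): write x = 1047 + 1443·t and require 1047 + 1443·t ≡ 2 (mod 4), i.e. 1443·t ≡ 2 − 1047 ≡ 3 (mod 4). Since 1443^(−1) ≡ 3 (mod 4) (1443 ≡ 3 (mod 4)), t ≡ 3·3 ≡ 1 (mod 4). So x ≡ 1047 + 1443·1 = 2490 (mod 5772).
Unique solution in [0, 5772): x = 2490.

Final answer: x ≡ 2490 (mod 5772); the representative in [0, 5772) is 2490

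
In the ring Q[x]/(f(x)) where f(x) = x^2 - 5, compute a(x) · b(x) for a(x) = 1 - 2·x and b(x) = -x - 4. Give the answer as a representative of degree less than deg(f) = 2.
a · b ≡ 7·x + 6 (mod f(x))

First multiply in Q[x] without reducing: a · b = 2·x^2 + 7·x - 4. Now divide by f(x) = x^2 - 5, eliminating the leading term at each step:
  leading term 2·x^2: subtract (2)·f(x) = 2·x^2 - 10, leaving 7·x + 6
The degree is now < 2, so this is the remainder. Hence a · b ≡ 7·x + 6 in Q[x]/(f).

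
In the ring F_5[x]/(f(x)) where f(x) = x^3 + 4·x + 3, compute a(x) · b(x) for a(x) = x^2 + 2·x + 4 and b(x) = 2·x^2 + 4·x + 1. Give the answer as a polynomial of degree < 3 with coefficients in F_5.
a · b ≡ 4·x^2 (mod f(x))

Multiply as integer polynomials: a · b = 2·x^4 + 8·x^3 + 17·x^2 + 18·x + 4. Reducing coefficients mod 5: a · b ≡ 2·x^4 + 3·x^3 + 2·x^2 + 3·x + 4. Now divide by f(x) = x^3 + 4·x + 3 in F_5[x], eliminating the leading term at each step:
  leading term 2·x^4: subtract (2·x)·f(x) = 2·x^4 + 3·x^2 + x, leaving 3·x^3 + 4·x^2 + 2·x + 4 (coefficients mod 5)
  leading term 3·x^3: subtract (3)·f(x) = 3·x^3 + 2·x + 4, leaving 4·x^2 (coefficients mod 5)
The degree is now < 3, so this is the remainder. Hence a · b ≡ 4·x^2 in F_5[x]/(f).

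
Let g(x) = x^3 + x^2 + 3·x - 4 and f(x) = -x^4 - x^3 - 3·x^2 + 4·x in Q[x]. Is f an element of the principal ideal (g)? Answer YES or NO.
In Q[x] the ideal (g) consists of all multiples of g, so f ∈ (g) iff g | f, i.e. iff the remainder of f on division by g is 0. Divide f by g (g is monic, so eliminate the leading term of the running remainder at each step):
  leading term -x^4: subtract (-x)·g(x) = -x^4 - x^3 - 3·x^2 + 4·x, leaving 0
The remainder is 0, so f(x) = g(x) · h(x) with h(x) = -x. Hence g | f, i.e. f ∈ (g).

Final answer: YES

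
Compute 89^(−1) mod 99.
Apply the extended Euclidean algorithm to (99, 89), tracking rows (r, s, t) with s·99 + t·89 = r. Each division r_prev = q·r_cur + r_new produces the new row as (previous row) − q·(current row):
  row A: (99, 1, 0)   [1·99 + 0·89 = 99]
  row B: (89, 0, 1)   [0·99 + 1·89 = 89]
  99 = 1·89 + 10   → row C = row A − 1·row B = (10, 1, −1)   [check: 1·99 − 1·89 = 10]
  89 = 8·10 + 9   → row D = row B − 8·row C = (9, −8, 9)   [check: −8·99 + 9·89 = 9]
  10 = 1·9 + 1   → row E = row C − 1·row D = (1, 9, −10)   [check: 9·99 − 10·89 = 1]
  9 = 9·1 + 0   → remainder 0, stop. gcd = 1 (last nonzero row E).
The gcd is 1, so 89 is invertible mod 99. The last nonzero row gives 9·99 − 10·89 = 1, so t = −10. So 89^(−1) ≡ −10 ≡ 89 (mod 99). Verify: 89 · 89 = 7921 ≡ 1 (mod 99). ✓

Final answer: 89^(−1) ≡ 89 (mod 99)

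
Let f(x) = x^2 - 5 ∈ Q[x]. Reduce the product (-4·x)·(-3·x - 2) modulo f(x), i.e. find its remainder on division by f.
First multiply in Q[x] without reducing: a · b = 12·x^2 + 8·x. Now divide by f(x) = x^2 - 5, eliminating the leading term at each step:
  leading term 12·x^2: subtract (12)·f(x) = 12·x^2 - 60, leaving 8·x + 60
The degree is now < 2, so this is the remainder. Hence a · b ≡ 8·x + 60 in Q[x]/(f).

Final answer: a · b ≡ 8·x + 60 (mod f(x))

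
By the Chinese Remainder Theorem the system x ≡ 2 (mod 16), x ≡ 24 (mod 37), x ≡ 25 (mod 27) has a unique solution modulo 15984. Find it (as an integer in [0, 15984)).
The moduli 16, 37, 27 are pairwise coprime, so by the CRT there is a unique solution mod 16·37·27 = 15984.
Solve by successive substitution. Start with x ≡ 2 (mod 16).
  Combine with x ≡ 24 (mod 37): write x = 2 + 16·t and require 2 + 16·t ≡ 24 (mod 37), i.e. 16·t ≡ 24 − 2 ≡ 22 (mod 37). Since 16^(−1) ≡ 7 (mod 37), t ≡ 7·22 ≡ 6 (mod 37). So x ≡ 2 + 16·6 = 98 (mod 592).
  Combine with x ≡ 25 (mod 27): write x = 98 + 592·t and require 98 + 592·t ≡ 25 (mod 27), i.e. 592·t ≡ 25 − 98 ≡ 8 (mod 27). Since 592^(−1) ≡ 13 (mod 27) (592 ≡ 25 (mod 27)), t ≡ 13·8 ≡ 23 (mod 27). So x ≡ 98 + 592·23 = 13714 (mod 15984).
Unique solution in [0, 15984): x = 13714.

Final answer: x ≡ 13714 (mod 15984); the representative in [0, 15984) is 13714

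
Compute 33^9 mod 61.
Use repeated squaring. Binary(9) = 1001. Walk through the bits of the exponent 9 left-to-right: at each bit after the leading one, square the running value, then multiply by 33 if the bit is 1 (always reducing mod 61):
  bit 1 = 1 (leading): start with 33.
  bit 2 = 0: square 33^2 = 1089 ≡ 52 (mod 61).
  bit 3 = 0: square 52^2 = 2704 ≡ 20 (mod 61).
  bit 4 = 1: square 20^2 = 400 ≡ 34; bit is 1, so multiply 34·33 = 1122 ≡ 24 (mod 61).
Final value: 33^9 ≡ 24 (mod 61).

Final answer: 24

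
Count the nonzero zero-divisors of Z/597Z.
Z/597Z has 200 nonzero zero-divisors

In Z/597Z each nonzero element is either a unit (gcd with 597 is 1) or a zero-divisor (gcd > 1). The number of units is φ(597): factorise 597 = 3 · 199, so φ(597) = (3 − 1) · (199 − 1) = 2 · 198 = 396. The nonzero elements number 597 − 1 = 596. Hence the nonzero zero-divisors number 596 − 396 = 200.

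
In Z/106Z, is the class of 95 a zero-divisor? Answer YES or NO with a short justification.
gcd(95, 106) = 1, so 95 is a unit in Z/106Z (it has a multiplicative inverse). A unit cannot be a zero-divisor: if 95·b ≡ 0 then multiplying both sides by 95^(−1) gives b ≡ 0. So 95 is not a zero-divisor.

Final answer: NO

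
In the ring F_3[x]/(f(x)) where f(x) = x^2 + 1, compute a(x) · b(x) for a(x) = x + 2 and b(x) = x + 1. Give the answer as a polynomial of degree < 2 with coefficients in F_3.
Multiply as integer polynomials: a · b = x^2 + 3·x + 2. Reducing coefficients mod 3: a · b ≡ x^2 + 2. Now divide by f(x) = x^2 + 1 in F_3[x], eliminating the leading term at each step:
  leading term x^2: subtract (1)·f(x) = x^2 + 1, leaving 1 (coefficients mod 3)
The degree is now < 2, so this is the remainder. Hence a · b ≡ 1 in F_3[x]/(f).

Final answer: a · b ≡ 1 (mod f(x))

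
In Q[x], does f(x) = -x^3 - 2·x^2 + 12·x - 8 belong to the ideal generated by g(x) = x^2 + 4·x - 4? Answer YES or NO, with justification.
YES

In Q[x] the ideal (g) consists of all multiples of g, so f ∈ (g) iff g | f, i.e. iff the remainder of f on division by g is 0. Divide f by g (g is monic, so eliminate the leading term of the running remainder at each step):
  leading term -x^3: subtract (-x)·g(x) = -x^3 - 4·x^2 + 4·x, leaving 2·x^2 + 8·x - 8
  leading term 2·x^2: subtract (2)·g(x) = 2·x^2 + 8·x - 8, leaving 0
The remainder is 0, so f(x) = g(x) · h(x) with h(x) = 2 - x. Hence g | f, i.e. f ∈ (g).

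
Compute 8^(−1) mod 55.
8^(−1) ≡ 7 (mod 55)

Apply the extended Euclidean algorithm to (55, 8), tracking rows (r, s, t) with s·55 + t·8 = r. Each division r_prev = q·r_cur + r_new produces the new row as (previous row) − q·(current row):
  row A: (55, 1, 0)   [1·55 + 0·8 = 55]
  row B: (8, 0, 1)   [0·55 + 1·8 = 8]
  55 = 6·8 + 7   → row C = row A − 6·row B = (7, 1, −6)   [check: 1·55 − 6·8 = 7]
  8 = 1·7 + 1   → row D = row B − 1·row C = (1, −1, 7)   [check: −1·55 + 7·8 = 1]
  7 = 7·1 + 0   → remainder 0, stop. gcd = 1 (last nonzero row D).
The gcd is 1, so 8 is invertible mod 55. The last nonzero row gives −1·55 + 7·8 = 1, so t = 7. So 8^(−1) ≡ 7 (mod 55). Verify: 8 · 7 = 56 ≡ 1 (mod 55). ✓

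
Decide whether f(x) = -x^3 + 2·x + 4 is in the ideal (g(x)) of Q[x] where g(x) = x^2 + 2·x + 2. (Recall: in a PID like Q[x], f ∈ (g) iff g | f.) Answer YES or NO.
In Q[x] the ideal (g) consists of all multiples of g, so f ∈ (g) iff g | f, i.e. iff the remainder of f on division by g is 0. Divide f by g (g is monic, so eliminate the leading term of the running remainder at each step):
  leading term -x^3: subtract (-x)·g(x) = -x^3 - 2·x^2 - 2·x, leaving 2·x^2 + 4·x + 4
  leading term 2·x^2: subtract (2)·g(x) = 2·x^2 + 4·x + 4, leaving 0
The remainder is 0, so f(x) = g(x) · h(x) with h(x) = 2 - x. Hence g | f, i.e. f ∈ (g).

Final answer: YES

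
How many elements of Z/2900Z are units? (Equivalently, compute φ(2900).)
An element a ∈ Z/2900Z is a unit iff gcd(a, 2900) = 1, so the number of units is φ(2900). φ is multiplicative, with φ(p^e) = p^e − p^(e−1). Factorise 2900 = 2^2 · 5^2 · 29. Then
  φ(2900) = (2^2 − 2^1) · (5^2 − 5^1) · (29 − 1) = 2 · 20 · 28 = 1120.

Final answer: Z/2900Z has φ(2900) = 1120 units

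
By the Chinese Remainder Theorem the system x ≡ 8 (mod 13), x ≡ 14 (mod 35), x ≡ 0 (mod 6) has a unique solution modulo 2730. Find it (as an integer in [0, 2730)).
The moduli 13, 35, 6 are pairwise coprime, so by the CRT there is a unique solution mod 13·35·6 = 2730.
Solve by successive substitution. Start with x ≡ 8 (mod 13).
  Combine with x ≡ 14 (mod 35): write x = 8 + 13·t and require 8 + 13·t ≡ 14 (mod 35), i.e. 13·t ≡ 14 − 8 ≡ 6 (mod 35). Since 13^(−1) ≡ 27 (mod 35), t ≡ 27·6 ≡ 22 (mod 35). So x ≡ 8 + 13·22 = 294 (mod 455).
  Combine with x ≡ 0 (mod 6): write x = 294 + 455·t and require 294 + 455·t ≡ 0 (mod 6), i.e. 455·t ≡ 0 − 294 ≡ 0 (mod 6). Since 455^(−1) ≡ 5 (mod 6) (455 ≡ 5 (mod 6)), t ≡ 5·0 ≡ 0 (mod 6). So x ≡ 294 + 455·0 = 294 (mod 2730).
Unique solution in [0, 2730): x = 294.

Final answer: x ≡ 294 (mod 2730); the representative in [0, 2730) is 294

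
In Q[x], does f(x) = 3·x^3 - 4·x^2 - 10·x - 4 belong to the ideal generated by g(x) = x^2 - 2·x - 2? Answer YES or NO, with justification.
YES

In Q[x] the ideal (g) consists of all multiples of g, so f ∈ (g) iff g | f, i.e. iff the remainder of f on division by g is 0. Divide f by g (g is monic, so eliminate the leading term of the running remainder at each step):
  leading term 3·x^3: subtract (3·x)·g(x) = 3·x^3 - 6·x^2 - 6·x, leaving 2·x^2 - 4·x - 4
  leading term 2·x^2: subtract (2)·g(x) = 2·x^2 - 4·x - 4, leaving 0
The remainder is 0, so f(x) = g(x) · h(x) with h(x) = 3·x + 2. Hence g | f, i.e. f ∈ (g).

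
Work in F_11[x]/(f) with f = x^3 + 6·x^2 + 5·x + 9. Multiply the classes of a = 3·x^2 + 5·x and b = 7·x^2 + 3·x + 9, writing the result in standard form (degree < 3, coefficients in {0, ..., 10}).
a · b ≡ 2·x + 1 (mod f(x))

Multiply as integer polynomials: a · b = 21·x^4 + 44·x^3 + 42·x^2 + 45·x. Reducing coefficients mod 11: a · b ≡ 10·x^4 + 9·x^2 + x. Now divide by f(x) = x^3 + 6·x^2 + 5·x + 9 in F_11[x], eliminating the leading term at each step:
  leading term 10·x^4: subtract (10·x)·f(x) = 10·x^4 + 5·x^3 + 6·x^2 + 2·x, leaving 6·x^3 + 3·x^2 + 10·x (coefficients mod 11)
  leading term 6·x^3: subtract (6)·f(x) = 6·x^3 + 3·x^2 + 8·x + 10, leaving 2·x + 1 (coefficients mod 11)
The degree is now < 3, so this is the remainder. Hence a · b ≡ 2·x + 1 in F_11[x]/(f).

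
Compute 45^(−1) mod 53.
45^(−1) ≡ 33 (mod 53)

Apply the extended Euclidean algorithm to (53, 45), tracking rows (r, s, t) with s·53 + t·45 = r. Each division r_prev = q·r_cur + r_new produces the new row as (previous row) − q·(current row):
  row A: (53, 1, 0)   [1·53 + 0·45 = 53]
  row B: (45, 0, 1)   [0·53 + 1·45 = 45]
  53 = 1·45 + 8   → row C = row A − 1·row B = (8, 1, −1)   [check: 1·53 − 1·45 = 8]
  45 = 5·8 + 5   → row D = row B − 5·row C = (5, −5, 6)   [check: −5·53 + 6·45 = 5]
  8 = 1·5 + 3   → row E = row C − 1·row D = (3, 6, −7)   [check: 6·53 − 7·45 = 3]
  5 = 1·3 + 2   → row F = row D − 1·row E = (2, −11, 13)   [check: −11·53 + 13·45 = 2]
  3 = 1·2 + 1   → row G = row E − 1·row F = (1, 17, −20)   [check: 17·53 − 20·45 = 1]
  2 = 2·1 + 0   → remainder 0, stop. gcd = 1 (last nonzero row G).
The gcd is 1, so 45 is invertible mod 53. The last nonzero row gives 17·53 − 20·45 = 1, so t = −20. So 45^(−1) ≡ −20 ≡ 33 (mod 53). Verify: 45 · 33 = 1485 ≡ 1 (mod 53). ✓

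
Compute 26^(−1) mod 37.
Apply the extended Euclidean algorithm to (37, 26), tracking rows (r, s, t) with s·37 + t·26 = r. Each division r_prev = q·r_cur + r_new produces the new row as (previous row) − q·(current row):
  row A: (37, 1, 0)   [1·37 + 0·26 = 37]
  row B: (26, 0, 1)   [0·37 + 1·26 = 26]
  37 = 1·26 + 11   → row C = row A − 1·row B = (11, 1, −1)   [check: 1·37 − 1·26 = 11]
  26 = 2·11 + 4   → row D = row B − 2·row C = (4, −2, 3)   [check: −2·37 + 3·26 = 4]
  11 = 2·4 + 3   → row E = row C − 2·row D = (3, 5, −7)   [check: 5·37 − 7·26 = 3]
  4 = 1·3 + 1   → row F = row D − 1·row E = (1, −7, 10)   [check: −7·37 + 10·26 = 1]
  3 = 3·1 + 0   → remainder 0, stop. gcd = 1 (last nonzero row F).
The gcd is 1, so 26 is invertible mod 37. The last nonzero row gives −7·37 + 10·26 = 1, so t = 10. So 26^(−1) ≡ 10 (mod 37). Verify: 26 · 10 = 260 ≡ 1 (mod 37). ✓

Final answer: 26^(−1) ≡ 10 (mod 37)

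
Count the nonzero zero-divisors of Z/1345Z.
Z/1345Z has 272 nonzero zero-divisors

In Z/1345Z each nonzero element is either a unit (gcd with 1345 is 1) or a zero-divisor (gcd > 1). The number of units is φ(1345): factorise 1345 = 5 · 269, so φ(1345) = (5 − 1) · (269 − 1) = 4 · 268 = 1072. The nonzero elements number 1345 − 1 = 1344. Hence the nonzero zero-divisors number 1344 − 1072 = 272.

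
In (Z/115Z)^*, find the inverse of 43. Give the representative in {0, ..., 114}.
Apply the extended Euclidean algorithm to (115, 43), tracking rows (r, s, t) with s·115 + t·43 = r. Each division r_prev = q·r_cur + r_new produces the new row as (previous row) − q·(current row):
  row A: (115, 1, 0)   [1·115 + 0·43 = 115]
  row B: (43, 0, 1)   [0·115 + 1·43 = 43]
  115 = 2·43 + 29   → row C = row A − 2·row B = (29, 1, −2)   [check: 1·115 − 2·43 = 29]
  43 = 1·29 + 14   → row D = row B − 1·row C = (14, −1, 3)   [check: −1·115 + 3·43 = 14]
  29 = 2·14 + 1   → row E = row C − 2·row D = (1, 3, −8)   [check: 3·115 − 8·43 = 1]
  14 = 14·1 + 0   → remainder 0, stop. gcd = 1 (last nonzero row E).
The gcd is 1, so 43 is invertible mod 115. The last nonzero row gives 3·115 − 8·43 = 1, so t = −8. So 43^(−1) ≡ −8 ≡ 107 (mod 115). Verify: 43 · 107 = 4601 ≡ 1 (mod 115). ✓

Final answer: 43^(−1) ≡ 107 (mod 115)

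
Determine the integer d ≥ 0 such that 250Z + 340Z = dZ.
(250, 340) = (10); d = 10

In the PID Z, (a, b) is generated by gcd(a, b). Compute gcd(340, 250) with the extended Euclidean algorithm, tracking rows (r, s, t) with s·340 + t·250 = r:
  row A: (340, 1, 0)   [1·340 + 0·250 = 340]
  row B: (250, 0, 1)   [0·340 + 1·250 = 250]
  340 = 1·250 + 90   → row C = row A − 1·row B = (90, 1, −1)   [check: 1·340 − 1·250 = 90]
  250 = 2·90 + 70   → row D = row B − 2·row C = (70, −2, 3)   [check: −2·340 + 3·250 = 70]
  90 = 1·70 + 20   → row E = row C − 1·row D = (20, 3, −4)   [check: 3·340 − 4·250 = 20]
  70 = 3·20 + 10   → row F = row D − 3·row E = (10, −11, 15)   [check: −11·340 + 15·250 = 10]
  20 = 2·10 + 0   → remainder 0, stop. gcd = 10 (last nonzero row F).
So gcd(250, 340) = 10, with Bézout identity −11·340 + 15·250 = 10. Containment (⊇): the Bézout identity exhibits 10 as an element of (250, 340), giving (10) ⊆ (250, 340). Containment (⊆): since 10 | 250 and 10 | 340 (250 = 10·25, 340 = 10·34), every Z-linear combination of 250 and 340 is divisible by 10, so (250, 340) ⊆ (10). Therefore (250, 340) = (10), d = 10.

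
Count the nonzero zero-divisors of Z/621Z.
In Z/621Z each nonzero element is either a unit (gcd with 621 is 1) or a zero-divisor (gcd > 1). The number of units is φ(621): factorise 621 = 3^3 · 23, so φ(621) = (3^3 − 3^2) · (23 − 1) = 18 · 22 = 396. The nonzero elements number 621 − 1 = 620. Hence the nonzero zero-divisors number 620 − 396 = 224.

Final answer: Z/621Z has 224 nonzero zero-divisors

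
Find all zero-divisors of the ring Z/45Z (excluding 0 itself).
nonzero zero-divisors of Z/45Z = {3, 5, 6, 9, 10, 12, 15, 18, 20, 21, 24, 25, 27, 30, 33, 35, 36, 39, 40, 42}

An element a ∈ Z/45Z (with a ≠ 0) is a zero-divisor iff gcd(a, 45) > 1 (because a is a unit precisely when gcd(a, n) = 1, and in Z/nZ every nonzero, non-unit element is a zero-divisor). Scan a = 1, ..., 44 and keep those with gcd(a, 45) > 1:
  gcd(3, 45) = 3, gcd(5, 45) = 5, gcd(6, 45) = 3, gcd(9, 45) = 9, gcd(10, 45) = 5, gcd(12, 45) = 3, gcd(15, 45) = 15, gcd(18, 45) = 9, gcd(20, 45) = 5, gcd(21, 45) = 3, gcd(24, 45) = 3, gcd(25, 45) = 5, gcd(27, 45) = 9, gcd(30, 45) = 15, gcd(33, 45) = 3, gcd(35, 45) = 5, gcd(36, 45) = 9, gcd(39, 45) = 3, gcd(40, 45) = 5, gcd(42, 45) = 3.
All other a ∈ {1, ..., 44} have gcd(a, 45) = 1 and are units. So the nonzero zero-divisors are exactly the 20 values of a appearing in this scan.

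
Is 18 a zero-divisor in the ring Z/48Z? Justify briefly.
gcd(18, 48) = 6 > 1, so 18 is not a unit in Z/48Z. In Z/nZ every nonzero non-unit is a zero-divisor: explicitly, take b = 48/gcd = 8 ≠ 0 (mod 48); then 18·8 = 144 = 3·48, i.e. 18·8 ≡ 0 (mod 48). So 18 is a zero-divisor.

Final answer: YES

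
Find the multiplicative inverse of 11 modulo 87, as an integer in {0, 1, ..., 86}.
11^(−1) ≡ 8 (mod 87)

Apply the extended Euclidean algorithm to (87, 11), tracking rows (r, s, t) with s·87 + t·11 = r. Each division r_prev = q·r_cur + r_new produces the new row as (previous row) − q·(current row):
  row A: (87, 1, 0)   [1·87 + 0·11 = 87]
  row B: (11, 0, 1)   [0·87 + 1·11 = 11]
  87 = 7·11 + 10   → row C = row A − 7·row B = (10, 1, −7)   [check: 1·87 − 7·11 = 10]
  11 = 1·10 + 1   → row D = row B − 1·row C = (1, −1, 8)   [check: −1·87 + 8·11 = 1]
  10 = 10·1 + 0   → remainder 0, stop. gcd = 1 (last nonzero row D).
The gcd is 1, so 11 is invertible mod 87. The last nonzero row gives −1·87 + 8·11 = 1, so t = 8. So 11^(−1) ≡ 8 (mod 87). Verify: 11 · 8 = 88 ≡ 1 (mod 87). ✓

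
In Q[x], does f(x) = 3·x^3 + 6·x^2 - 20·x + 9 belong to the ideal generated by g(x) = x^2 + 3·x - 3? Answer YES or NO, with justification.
NO

In Q[x] the ideal (g) consists of all multiples of g, so f ∈ (g) iff g | f, i.e. iff the remainder of f on division by g is 0. Divide f by g (g is monic, so eliminate the leading term of the running remainder at each step):
  leading term 3·x^3: subtract (3·x)·g(x) = 3·x^3 + 9·x^2 - 9·x, leaving -3·x^2 - 11·x + 9
  leading term -3·x^2: subtract (-3)·g(x) = -3·x^2 - 9·x + 9, leaving -2·x
The remainder r(x) = -2·x ≠ 0 (and deg r < deg g), so g ∤ f, i.e. f ∉ (g).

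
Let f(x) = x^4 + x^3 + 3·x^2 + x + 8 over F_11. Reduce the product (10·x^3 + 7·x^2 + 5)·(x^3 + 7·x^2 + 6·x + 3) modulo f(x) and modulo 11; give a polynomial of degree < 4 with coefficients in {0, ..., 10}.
a · b ≡ 8·x^3 + 5·x^2 + 10·x + 7 (mod f(x))

Multiply as integer polynomials: a · b = 10·x^6 + 77·x^5 + 109·x^4 + 77·x^3 + 56·x^2 + 30·x + 15. Reducing coefficients mod 11: a · b ≡ 10·x^6 + 10·x^4 + x^2 + 8·x + 4. Now divide by f(x) = x^4 + x^3 + 3·x^2 + x + 8 in F_11[x], eliminating the leading term at each step:
  leading term 10·x^6: subtract (10·x^2)·f(x) = 10·x^6 + 10·x^5 + 8·x^4 + 10·x^3 + 3·x^2, leaving x^5 + 2·x^4 + x^3 + 9·x^2 + 8·x + 4 (coefficients mod 11)
  leading term x^5: subtract (x)·f(x) = x^5 + x^4 + 3·x^3 + x^2 + 8·x, leaving x^4 + 9·x^3 + 8·x^2 + 4 (coefficients mod 11)
  leading term x^4: subtract (1)·f(x) = x^4 + x^3 + 3·x^2 + x + 8, leaving 8·x^3 + 5·x^2 + 10·x + 7 (coefficients mod 11)
The degree is now < 4, so this is the remainder. Hence a · b ≡ 8·x^3 + 5·x^2 + 10·x + 7 in F_11[x]/(f).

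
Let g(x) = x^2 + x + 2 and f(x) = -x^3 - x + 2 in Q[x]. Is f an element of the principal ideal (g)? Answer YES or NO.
In Q[x] the ideal (g) consists of all multiples of g, so f ∈ (g) iff g | f, i.e. iff the remainder of f on division by g is 0. Divide f by g (g is monic, so eliminate the leading term of the running remainder at each step):
  leading term -x^3: subtract (-x)·g(x) = -x^3 - x^2 - 2·x, leaving x^2 + x + 2
  leading term x^2: subtract (1)·g(x) = x^2 + x + 2, leaving 0
The remainder is 0, so f(x) = g(x) · h(x) with h(x) = 1 - x. Hence g | f, i.e. f ∈ (g).

Final answer: YES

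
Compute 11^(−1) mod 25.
11^(−1) ≡ 16 (mod 25)

Apply the extended Euclidean algorithm to (25, 11), tracking rows (r, s, t) with s·25 + t·11 = r. Each division r_prev = q·r_cur + r_new produces the new row as (previous row) − q·(current row):
  row A: (25, 1, 0)   [1·25 + 0·11 = 25]
  row B: (11, 0, 1)   [0·25 + 1·11 = 11]
  25 = 2·11 + 3   → row C = row A − 2·row B = (3, 1, −2)   [check: 1·25 − 2·11 = 3]
  11 = 3·3 + 2   → row D = row B − 3·row C = (2, −3, 7)   [check: −3·25 + 7·11 = 2]
  3 = 1·2 + 1   → row E = row C − 1·row D = (1, 4, −9)   [check: 4·25 − 9·11 = 1]
  2 = 2·1 + 0   → remainder 0, stop. gcd = 1 (last nonzero row E).
The gcd is 1, so 11 is invertible mod 25. The last nonzero row gives 4·25 − 9·11 = 1, so t = −9. So 11^(−1) ≡ −9 ≡ 16 (mod 25). Verify: 11 · 16 = 176 ≡ 1 (mod 25). ✓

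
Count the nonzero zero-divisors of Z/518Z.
In Z/518Z each nonzero element is either a unit (gcd with 518 is 1) or a zero-divisor (gcd > 1). The number of units is φ(518): factorise 518 = 2 · 7 · 37, so φ(518) = (2 − 1) · (7 − 1) · (37 − 1) = 1 · 6 · 36 = 216. The nonzero elements number 518 − 1 = 517. Hence the nonzero zero-divisors number 517 − 216 = 301.

Final answer: Z/518Z has 301 nonzero zero-divisors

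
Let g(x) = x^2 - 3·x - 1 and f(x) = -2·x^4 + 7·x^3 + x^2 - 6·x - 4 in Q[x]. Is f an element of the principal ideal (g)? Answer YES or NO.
In Q[x] the ideal (g) consists of all multiples of g, so f ∈ (g) iff g | f, i.e. iff the remainder of f on division by g is 0. Divide f by g (g is monic, so eliminate the leading term of the running remainder at each step):
  leading term -2·x^4: subtract (-2·x^2)·g(x) = -2·x^4 + 6·x^3 + 2·x^2, leaving x^3 - x^2 - 6·x - 4
  leading term x^3: subtract (x)·g(x) = x^3 - 3·x^2 - x, leaving 2·x^2 - 5·x - 4
  leading term 2·x^2: subtract (2)·g(x) = 2·x^2 - 6·x - 2, leaving x - 2
The remainder r(x) = x - 2 ≠ 0 (and deg r < deg g), so g ∤ f, i.e. f ∉ (g).

Final answer: NO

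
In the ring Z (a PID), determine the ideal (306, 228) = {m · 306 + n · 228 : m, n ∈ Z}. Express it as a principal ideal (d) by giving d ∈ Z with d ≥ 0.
(306, 228) = (6); d = 6

In the PID Z, (a, b) is generated by gcd(a, b). Compute gcd(306, 228) with the extended Euclidean algorithm, tracking rows (r, s, t) with s·306 + t·228 = r:
  row A: (306, 1, 0)   [1·306 + 0·228 = 306]
  row B: (228, 0, 1)   [0·306 + 1·228 = 228]
  306 = 1·228 + 78   → row C = row A − 1·row B = (78, 1, −1)   [check: 1·306 − 1·228 = 78]
  228 = 2·78 + 72   → row D = row B − 2·row C = (72, −2, 3)   [check: −2·306 + 3·228 = 72]
  78 = 1·72 + 6   → row E = row C − 1·row D = (6, 3, −4)   [check: 3·306 − 4·228 = 6]
  72 = 12·6 + 0   → remainder 0, stop. gcd = 6 (last nonzero row E).
So gcd(306, 228) = 6, with Bézout identity 3·306 − 4·228 = 6. Containment (⊇): the Bézout identity exhibits 6 as an element of (306, 228), giving (6) ⊆ (306, 228). Containment (⊆): since 6 | 306 and 6 | 228 (306 = 6·51, 228 = 6·38), every Z-linear combination of 306 and 228 is divisible by 6, so (306, 228) ⊆ (6). Therefore (306, 228) = (6), d = 6.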